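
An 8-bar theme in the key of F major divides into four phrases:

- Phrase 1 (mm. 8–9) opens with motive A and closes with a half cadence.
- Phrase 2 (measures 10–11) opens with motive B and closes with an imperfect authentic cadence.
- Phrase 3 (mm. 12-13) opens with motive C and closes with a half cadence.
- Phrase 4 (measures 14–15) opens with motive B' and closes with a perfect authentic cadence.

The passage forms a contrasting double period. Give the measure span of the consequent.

measures 12–15

In a double period the four phrases pair into a large antecedent (phrases 1–2, ending imperfect authentic cadence) and a large consequent (phrases 3–4, ending perfect authentic cadence). The consequent spans mm. 12-15.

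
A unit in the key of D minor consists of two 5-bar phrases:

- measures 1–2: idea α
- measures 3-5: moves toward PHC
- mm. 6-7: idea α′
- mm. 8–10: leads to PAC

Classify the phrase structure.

Phrase 1 ends with a Phrygian half cadence (weaker) and phrase 2 with a perfect authentic cadence (stronger): antecedent + consequent = a period.
The two phrases open with the same material (α / α′), so the period is parallel.

parallel period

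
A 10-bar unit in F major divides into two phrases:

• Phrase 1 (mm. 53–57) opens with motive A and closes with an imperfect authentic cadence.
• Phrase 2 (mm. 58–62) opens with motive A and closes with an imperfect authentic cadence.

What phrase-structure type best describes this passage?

Both phrases have the same opening (A) and the same cadence (imperfect authentic cadence): the second is a restatement, not a consequent, so this is a repeated phrase rather than a period.

repeated phrase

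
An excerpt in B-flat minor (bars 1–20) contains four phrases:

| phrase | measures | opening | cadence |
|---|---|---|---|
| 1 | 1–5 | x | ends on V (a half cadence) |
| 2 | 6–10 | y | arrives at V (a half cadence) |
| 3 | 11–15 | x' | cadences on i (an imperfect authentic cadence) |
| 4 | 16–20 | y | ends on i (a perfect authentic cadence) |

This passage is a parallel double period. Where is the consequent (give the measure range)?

measures 11–20

In a double period the four phrases pair into a large antecedent (phrases 1–2, ending half cadence) and a large consequent (phrases 3–4, ending perfect authentic cadence). The consequent spans mm. 11–20.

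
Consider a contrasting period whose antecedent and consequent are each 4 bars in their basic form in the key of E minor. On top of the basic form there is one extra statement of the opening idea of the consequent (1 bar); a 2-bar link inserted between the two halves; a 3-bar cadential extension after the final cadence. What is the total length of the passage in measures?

14 measures

Basic contrasting period: 4 + 4 = 8 bars.
8 (basic form) + 1 (extra statement) + 2 (link) + 3 (cadential extension) = 14.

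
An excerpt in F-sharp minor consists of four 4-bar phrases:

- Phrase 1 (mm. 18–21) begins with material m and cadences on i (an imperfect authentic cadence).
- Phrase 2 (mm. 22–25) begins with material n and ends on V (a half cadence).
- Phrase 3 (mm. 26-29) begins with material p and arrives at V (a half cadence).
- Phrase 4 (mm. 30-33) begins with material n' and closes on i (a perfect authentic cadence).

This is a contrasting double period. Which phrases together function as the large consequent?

phrases 3 and 4

In a double period the first pair of phrases (ending half cadence) is the large antecedent and the second pair (ending perfect authentic cadence) is the large consequent; the consequent is phrases 3 and 4.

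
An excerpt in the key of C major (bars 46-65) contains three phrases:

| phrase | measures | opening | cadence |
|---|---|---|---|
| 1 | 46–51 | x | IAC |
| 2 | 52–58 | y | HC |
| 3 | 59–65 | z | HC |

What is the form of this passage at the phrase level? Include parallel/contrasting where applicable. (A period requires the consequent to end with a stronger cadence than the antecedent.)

The final phrase closes with a half cadence, which is not stronger than the preceding half cadence; the 3 phrases lack an overall antecedent–consequent design and so form a phrase group.

phrase group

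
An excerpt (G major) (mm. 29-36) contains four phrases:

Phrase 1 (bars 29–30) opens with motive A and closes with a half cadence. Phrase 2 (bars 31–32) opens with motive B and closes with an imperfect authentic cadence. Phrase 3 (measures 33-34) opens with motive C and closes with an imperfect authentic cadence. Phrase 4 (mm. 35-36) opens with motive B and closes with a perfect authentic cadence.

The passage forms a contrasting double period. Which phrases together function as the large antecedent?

phrases 1 and 2

In a double period the first pair of phrases (ending imperfect authentic cadence) is the large antecedent and the second pair (ending perfect authentic cadence) is the large consequent; the antecedent is phrases 1 and 2.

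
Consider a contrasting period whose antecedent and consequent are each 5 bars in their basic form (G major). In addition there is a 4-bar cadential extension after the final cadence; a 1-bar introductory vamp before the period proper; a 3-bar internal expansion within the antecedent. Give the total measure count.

18 measures

Basic contrasting period: 5 + 5 = 10 bars.
10 (basic form) + 4 (cadential extension) + 1 (introduction) + 3 (internal expansion) = 18.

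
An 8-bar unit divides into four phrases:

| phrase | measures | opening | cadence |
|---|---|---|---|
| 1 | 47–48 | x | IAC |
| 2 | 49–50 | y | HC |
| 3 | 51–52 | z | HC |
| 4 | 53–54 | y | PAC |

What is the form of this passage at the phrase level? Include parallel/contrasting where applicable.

contrasting double period

Four phrases in two halves: the first half (mm. 47-50) ends with a half cadence, the second (mm. 51-54) with a perfect authentic cadence — a large antecedent–consequent pair, i.e. a double period.
Phrase 3 begins with different material from phrase 1, making it contrasting.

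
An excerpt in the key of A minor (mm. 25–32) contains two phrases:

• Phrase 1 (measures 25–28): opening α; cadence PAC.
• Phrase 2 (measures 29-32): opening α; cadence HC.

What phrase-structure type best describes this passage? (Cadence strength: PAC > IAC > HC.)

phrase group

The second phrase closes with a half cadence, which is not stronger than the first phrase's perfect authentic cadence; without a weak→strong cadential pair there is no antecedent–consequent relationship, so this is a phrase group rather than a period.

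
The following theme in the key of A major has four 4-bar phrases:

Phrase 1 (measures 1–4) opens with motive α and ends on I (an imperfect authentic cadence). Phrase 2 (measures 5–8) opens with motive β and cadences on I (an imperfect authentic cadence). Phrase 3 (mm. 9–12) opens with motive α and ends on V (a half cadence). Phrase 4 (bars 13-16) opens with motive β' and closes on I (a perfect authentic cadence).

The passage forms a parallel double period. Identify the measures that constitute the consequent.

In a double period the four phrases pair into a large antecedent (phrases 1–2, ending imperfect authentic cadence) and a large consequent (phrases 3–4, ending perfect authentic cadence). The consequent spans mm. 9–16.

measures 9–16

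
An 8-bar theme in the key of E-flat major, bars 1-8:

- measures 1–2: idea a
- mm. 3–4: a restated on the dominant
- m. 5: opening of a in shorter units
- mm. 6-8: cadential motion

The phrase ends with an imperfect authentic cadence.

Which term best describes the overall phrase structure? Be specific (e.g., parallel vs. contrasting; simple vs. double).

sentence

Basic idea (measures 1–2) + its repetition (mm. 3–4) form the presentation; fragmentation and cadence (measures 5-8) form the continuation — the 8-bar whole is a sentence.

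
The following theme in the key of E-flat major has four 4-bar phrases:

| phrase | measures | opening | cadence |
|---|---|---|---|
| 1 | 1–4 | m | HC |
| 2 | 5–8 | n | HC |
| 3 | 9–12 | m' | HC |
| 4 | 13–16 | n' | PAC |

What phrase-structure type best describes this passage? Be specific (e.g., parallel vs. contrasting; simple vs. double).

Four phrases in two halves: the first half (mm. 1-8) ends with a half cadence, the second (measures 9–16) with a perfect authentic cadence — a large antecedent–consequent pair, i.e. a double period.
Phrase 3 begins with the same material as phrase 1, making it parallel.

parallel double period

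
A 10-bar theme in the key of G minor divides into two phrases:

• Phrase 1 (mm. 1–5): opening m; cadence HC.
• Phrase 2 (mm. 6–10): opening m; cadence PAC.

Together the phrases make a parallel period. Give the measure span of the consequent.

measures 6–10

The phrase ending with the weaker cadence (half cadence) is the antecedent; the one ending more conclusively (perfect authentic cadence) is the consequent. The consequent is measures 6–10.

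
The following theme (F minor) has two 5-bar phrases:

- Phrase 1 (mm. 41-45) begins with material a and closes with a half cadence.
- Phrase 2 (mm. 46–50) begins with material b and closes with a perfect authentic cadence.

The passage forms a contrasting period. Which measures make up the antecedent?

measures 41–45

The phrase ending with the weaker cadence (half cadence) is the antecedent; the one ending more conclusively (perfect authentic cadence) is the consequent. The antecedent is measures 41–45.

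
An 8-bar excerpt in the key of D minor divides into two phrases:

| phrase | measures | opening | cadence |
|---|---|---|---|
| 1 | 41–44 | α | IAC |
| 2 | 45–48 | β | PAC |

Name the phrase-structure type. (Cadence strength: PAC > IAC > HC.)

contrasting period

Phrase 1 ends with an imperfect authentic cadence (weaker) and phrase 2 with a perfect authentic cadence (stronger): antecedent + consequent = a period.
The two phrases open with different material (α / β), so the period is contrasting.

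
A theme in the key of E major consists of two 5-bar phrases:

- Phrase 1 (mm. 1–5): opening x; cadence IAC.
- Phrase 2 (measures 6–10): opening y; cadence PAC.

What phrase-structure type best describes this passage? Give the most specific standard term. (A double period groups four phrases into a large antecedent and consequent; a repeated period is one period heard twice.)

contrasting period

Phrase 1 ends with an imperfect authentic cadence (weaker) and phrase 2 with a perfect authentic cadence (stronger): antecedent + consequent = a period.
The two phrases open with different material (x / y), so the period is contrasting.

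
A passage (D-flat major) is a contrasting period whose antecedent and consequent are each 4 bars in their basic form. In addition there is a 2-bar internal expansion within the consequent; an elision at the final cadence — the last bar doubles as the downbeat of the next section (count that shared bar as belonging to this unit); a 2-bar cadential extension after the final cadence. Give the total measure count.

Basic contrasting period: 4 + 4 = 8 bars.
8 (basic form) + 2 (internal expansion) + 2 (cadential extension) = 12.
The elision shares a bar with the next section but does not change this unit's count.

12 measures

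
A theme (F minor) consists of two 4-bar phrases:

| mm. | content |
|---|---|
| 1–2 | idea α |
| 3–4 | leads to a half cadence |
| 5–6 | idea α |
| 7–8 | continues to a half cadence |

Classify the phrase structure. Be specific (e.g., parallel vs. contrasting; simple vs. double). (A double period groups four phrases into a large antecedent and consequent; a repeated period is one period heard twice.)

repeated phrase

Both phrases have the same opening (α) and the same cadence (half cadence): the second is a restatement, not a consequent, so this is a repeated phrase rather than a period.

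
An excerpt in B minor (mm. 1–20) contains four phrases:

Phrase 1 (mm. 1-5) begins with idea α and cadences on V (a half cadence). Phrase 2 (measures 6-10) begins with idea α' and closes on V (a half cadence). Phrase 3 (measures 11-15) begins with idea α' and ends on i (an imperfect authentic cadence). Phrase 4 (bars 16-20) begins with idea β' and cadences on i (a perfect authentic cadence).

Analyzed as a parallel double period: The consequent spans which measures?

In a double period the four phrases pair into a large antecedent (phrases 1–2, ending half cadence) and a large consequent (phrases 3–4, ending perfect authentic cadence). The consequent spans bars 11–20.

measures 11–20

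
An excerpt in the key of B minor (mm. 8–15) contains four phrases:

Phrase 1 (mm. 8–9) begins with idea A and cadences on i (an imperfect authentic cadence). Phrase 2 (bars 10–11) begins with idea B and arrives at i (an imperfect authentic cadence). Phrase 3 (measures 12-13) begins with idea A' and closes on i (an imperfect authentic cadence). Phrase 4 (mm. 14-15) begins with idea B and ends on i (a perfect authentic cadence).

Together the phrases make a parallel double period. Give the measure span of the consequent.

measures 12–15

In a double period the first pair of phrases (ending imperfect authentic cadence) is the large antecedent and the second pair (ending perfect authentic cadence) is the large consequent; the consequent is measures 12–15.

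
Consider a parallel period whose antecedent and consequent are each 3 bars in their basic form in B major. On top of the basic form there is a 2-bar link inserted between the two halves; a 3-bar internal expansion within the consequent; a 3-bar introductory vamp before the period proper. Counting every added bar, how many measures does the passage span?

Basic parallel period: 3 + 3 = 6 bars.
6 (basic form) + 2 (link) + 3 (internal expansion) + 3 (introduction) = 14.

14 measures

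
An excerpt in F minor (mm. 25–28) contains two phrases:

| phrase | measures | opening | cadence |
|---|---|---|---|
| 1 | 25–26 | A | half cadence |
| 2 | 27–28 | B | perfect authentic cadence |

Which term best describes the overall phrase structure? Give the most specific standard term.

Phrase 1 ends with a half cadence (weaker) and phrase 2 with a perfect authentic cadence (stronger): antecedent + consequent = a period.
The two phrases open with different material (A / B), so the period is contrasting.

contrasting period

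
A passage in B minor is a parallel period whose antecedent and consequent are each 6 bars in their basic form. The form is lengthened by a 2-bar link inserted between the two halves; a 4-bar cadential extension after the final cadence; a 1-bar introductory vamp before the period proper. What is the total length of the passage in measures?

Basic parallel period: 6 + 6 = 12 bars.
12 (basic form) + 2 (link) + 4 (cadential extension) + 1 (introduction) = 19.

19 measures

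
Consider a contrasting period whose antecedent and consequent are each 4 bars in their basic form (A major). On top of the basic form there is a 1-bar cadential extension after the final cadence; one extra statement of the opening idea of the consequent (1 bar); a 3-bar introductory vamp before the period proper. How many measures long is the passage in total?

13 measures

Basic contrasting period: 4 + 4 = 8 bars.
8 (basic form) + 1 (cadential extension) + 1 (extra statement) + 3 (introduction) = 13.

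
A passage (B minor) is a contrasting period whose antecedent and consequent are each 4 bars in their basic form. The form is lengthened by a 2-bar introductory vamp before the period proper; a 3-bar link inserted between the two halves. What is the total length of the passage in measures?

13 measures

Basic contrasting period: 4 + 4 = 8 bars.
8 (basic form) + 2 (introduction) + 3 (link) = 13.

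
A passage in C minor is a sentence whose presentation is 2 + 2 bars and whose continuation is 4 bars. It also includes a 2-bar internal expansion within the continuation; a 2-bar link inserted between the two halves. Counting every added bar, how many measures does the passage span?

12 measures

Basic sentence: 2 + 2 + 4 = 8 bars.
8 (basic form) + 2 (internal expansion) + 2 (link) = 12.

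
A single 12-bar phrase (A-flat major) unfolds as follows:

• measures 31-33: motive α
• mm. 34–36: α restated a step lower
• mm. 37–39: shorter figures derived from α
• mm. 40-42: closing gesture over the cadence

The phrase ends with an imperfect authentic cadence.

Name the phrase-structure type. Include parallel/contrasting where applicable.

Basic idea (mm. 31-33) + its repetition (bars 34–36) form the presentation; fragmentation and cadence (mm. 37-42) form the continuation — the 12-bar whole is a sentence.

sentence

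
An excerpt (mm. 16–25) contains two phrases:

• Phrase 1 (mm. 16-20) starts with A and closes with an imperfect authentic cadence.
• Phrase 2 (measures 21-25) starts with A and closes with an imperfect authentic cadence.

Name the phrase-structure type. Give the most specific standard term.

repeated phrase

Both phrases have the same opening (A) and the same cadence (imperfect authentic cadence): the second is a restatement, not a consequent, so this is a repeated phrase rather than a period.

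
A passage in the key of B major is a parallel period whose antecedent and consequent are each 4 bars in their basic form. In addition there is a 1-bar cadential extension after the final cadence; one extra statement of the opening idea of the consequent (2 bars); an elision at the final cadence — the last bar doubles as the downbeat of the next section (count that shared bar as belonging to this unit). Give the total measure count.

11 measures

Basic parallel period: 4 + 4 = 8 bars.
8 (basic form) + 1 (cadential extension) + 2 (extra statement) = 11.
The elision shares a bar with the next section but does not change this unit's count.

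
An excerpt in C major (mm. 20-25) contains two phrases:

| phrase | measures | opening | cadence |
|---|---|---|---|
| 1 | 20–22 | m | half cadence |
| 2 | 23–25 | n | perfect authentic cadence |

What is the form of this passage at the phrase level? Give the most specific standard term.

Phrase 1 ends with a half cadence (weaker) and phrase 2 with a perfect authentic cadence (stronger): antecedent + consequent = a period.
The two phrases open with different material (m / n), so the period is contrasting.

contrasting period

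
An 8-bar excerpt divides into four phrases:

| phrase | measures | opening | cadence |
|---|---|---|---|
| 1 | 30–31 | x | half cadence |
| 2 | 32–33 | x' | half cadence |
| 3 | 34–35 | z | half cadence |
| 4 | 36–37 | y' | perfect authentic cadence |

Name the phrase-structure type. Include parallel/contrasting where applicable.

Four phrases in two halves: the first half (mm. 30–33) ends with a half cadence, the second (bars 34–37) with a perfect authentic cadence — a large antecedent–consequent pair, i.e. a double period.
Phrase 3 begins with different material from phrase 1, making it contrasting.

contrasting double period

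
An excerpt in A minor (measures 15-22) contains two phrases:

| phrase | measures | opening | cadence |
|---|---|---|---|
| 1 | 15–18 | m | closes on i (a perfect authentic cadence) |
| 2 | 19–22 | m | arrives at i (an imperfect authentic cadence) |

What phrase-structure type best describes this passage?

The second phrase closes with an imperfect authentic cadence, which is not stronger than the first phrase's perfect authentic cadence; without a weak→strong cadential pair there is no antecedent–consequent relationship, so this is a phrase group rather than a period.

phrase group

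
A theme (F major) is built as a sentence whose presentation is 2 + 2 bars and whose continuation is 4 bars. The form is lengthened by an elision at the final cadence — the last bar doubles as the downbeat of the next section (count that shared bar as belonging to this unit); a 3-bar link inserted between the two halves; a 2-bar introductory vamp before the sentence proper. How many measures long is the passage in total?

13 measures

Basic sentence: 2 + 2 + 4 = 8 bars.
8 (basic form) + 3 (link) + 2 (introduction) = 13.
The elision shares a bar with the next section but does not change this unit's count.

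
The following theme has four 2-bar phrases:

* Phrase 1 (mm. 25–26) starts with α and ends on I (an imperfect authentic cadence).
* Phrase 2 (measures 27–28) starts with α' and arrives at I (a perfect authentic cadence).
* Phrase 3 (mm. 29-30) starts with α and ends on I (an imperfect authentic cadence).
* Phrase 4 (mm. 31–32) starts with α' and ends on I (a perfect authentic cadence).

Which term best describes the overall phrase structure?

repeated period

The cadence pattern IAC–PAC–IAC–PAC is weak–strong twice, and phrases 3–4 restate phrases 1–2: a period heard twice, not a double period (which would end weakly at phrase 2).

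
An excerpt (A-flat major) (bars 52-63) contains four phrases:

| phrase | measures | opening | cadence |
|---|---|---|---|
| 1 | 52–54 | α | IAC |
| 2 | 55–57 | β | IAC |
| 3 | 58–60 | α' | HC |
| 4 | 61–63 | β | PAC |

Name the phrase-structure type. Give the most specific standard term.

parallel double period

Four phrases in two halves: the first half (mm. 52–57) ends with an imperfect authentic cadence, the second (mm. 58-63) with a perfect authentic cadence — a large antecedent–consequent pair, i.e. a double period.
Phrase 3 begins with the same material as phrase 1, making it parallel.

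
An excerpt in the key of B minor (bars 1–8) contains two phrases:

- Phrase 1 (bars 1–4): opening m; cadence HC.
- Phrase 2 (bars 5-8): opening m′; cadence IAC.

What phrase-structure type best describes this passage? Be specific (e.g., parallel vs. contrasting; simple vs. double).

Phrase 1 ends with a half cadence (weaker) and phrase 2 with an imperfect authentic cadence (stronger): antecedent + consequent = a period.
The two phrases open with the same material (m / m′), so the period is parallel.

parallel period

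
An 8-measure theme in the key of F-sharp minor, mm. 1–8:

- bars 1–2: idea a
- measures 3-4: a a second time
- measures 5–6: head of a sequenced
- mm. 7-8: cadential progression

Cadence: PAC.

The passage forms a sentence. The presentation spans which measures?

The presentation of a sentence is the basic idea (mm. 1–2) plus its repetition (measures 3–4); the presentation is therefore mm. 1–4.

measures 1–4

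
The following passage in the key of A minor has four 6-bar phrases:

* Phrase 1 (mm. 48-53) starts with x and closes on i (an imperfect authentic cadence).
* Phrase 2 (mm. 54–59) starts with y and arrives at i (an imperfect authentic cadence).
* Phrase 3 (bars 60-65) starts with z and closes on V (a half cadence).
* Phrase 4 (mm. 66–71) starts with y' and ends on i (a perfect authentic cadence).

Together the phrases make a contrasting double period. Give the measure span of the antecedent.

In a double period the first pair of phrases (ending imperfect authentic cadence) is the large antecedent and the second pair (ending perfect authentic cadence) is the large consequent; the antecedent is measures 48–59.

measures 48–59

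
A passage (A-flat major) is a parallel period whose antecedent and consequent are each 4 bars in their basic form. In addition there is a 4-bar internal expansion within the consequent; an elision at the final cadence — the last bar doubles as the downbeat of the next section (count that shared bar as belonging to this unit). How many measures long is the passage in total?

Basic parallel period: 4 + 4 = 8 bars.
8 (basic form) + 4 (internal expansion) = 12.
The elision shares a bar with the next section but does not change this unit's count.

12 measures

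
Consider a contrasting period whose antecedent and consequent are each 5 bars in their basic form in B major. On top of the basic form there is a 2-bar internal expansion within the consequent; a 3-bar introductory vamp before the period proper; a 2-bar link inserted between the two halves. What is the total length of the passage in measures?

Basic contrasting period: 5 + 5 = 10 bars.
10 (basic form) + 2 (internal expansion) + 3 (introduction) + 2 (link) = 17.

17 measures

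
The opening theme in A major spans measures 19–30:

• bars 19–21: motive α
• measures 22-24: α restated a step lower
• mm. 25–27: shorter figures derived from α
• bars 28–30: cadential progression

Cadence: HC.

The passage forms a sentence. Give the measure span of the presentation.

measures 19–24

The presentation of a sentence is the basic idea (mm. 19-21) plus its repetition (bars 22–24); the presentation is therefore measures 19-24.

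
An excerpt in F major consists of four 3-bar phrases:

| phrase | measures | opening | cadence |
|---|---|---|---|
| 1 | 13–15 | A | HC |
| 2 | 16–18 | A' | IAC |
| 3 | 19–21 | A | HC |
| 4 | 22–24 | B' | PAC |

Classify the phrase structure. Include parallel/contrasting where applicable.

Four phrases in two halves: the first half (mm. 13–18) ends with an imperfect authentic cadence, the second (mm. 19–24) with a perfect authentic cadence — a large antecedent–consequent pair, i.e. a double period.
Phrase 3 begins with the same material as phrase 1, making it parallel.

parallel double period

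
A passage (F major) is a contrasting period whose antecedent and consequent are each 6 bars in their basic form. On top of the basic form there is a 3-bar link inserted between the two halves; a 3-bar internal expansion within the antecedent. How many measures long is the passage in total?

18 measures

Basic contrasting period: 6 + 6 = 12 bars.
12 (basic form) + 3 (link) + 3 (internal expansion) = 18.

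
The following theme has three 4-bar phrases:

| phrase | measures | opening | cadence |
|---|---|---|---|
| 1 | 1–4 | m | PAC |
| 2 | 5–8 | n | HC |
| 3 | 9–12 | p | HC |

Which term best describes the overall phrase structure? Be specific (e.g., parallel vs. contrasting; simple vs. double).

phrase group

The final phrase closes with a half cadence, which is not stronger than the preceding half cadence; the 3 phrases lack an overall antecedent–consequent design and so form a phrase group.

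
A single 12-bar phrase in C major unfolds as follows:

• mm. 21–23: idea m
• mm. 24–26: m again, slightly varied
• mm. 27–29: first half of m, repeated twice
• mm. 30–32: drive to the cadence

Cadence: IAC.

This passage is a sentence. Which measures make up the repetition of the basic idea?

measures 24–26

The presentation of a sentence is the basic idea (mm. 21–23) plus its repetition (mm. 24–26); the repetition of the basic idea is therefore measures 24–26.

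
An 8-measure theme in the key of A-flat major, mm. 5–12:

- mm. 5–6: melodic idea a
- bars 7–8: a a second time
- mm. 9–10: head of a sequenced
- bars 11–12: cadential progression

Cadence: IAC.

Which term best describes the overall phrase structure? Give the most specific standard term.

sentence

Basic idea (measures 5–6) + its repetition (mm. 7–8) form the presentation; fragmentation and cadence (mm. 9–12) form the continuation — the 8-bar whole is a sentence.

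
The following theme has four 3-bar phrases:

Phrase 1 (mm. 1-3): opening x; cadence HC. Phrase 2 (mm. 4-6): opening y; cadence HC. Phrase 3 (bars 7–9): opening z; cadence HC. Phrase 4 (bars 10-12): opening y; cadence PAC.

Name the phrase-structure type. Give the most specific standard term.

contrasting double period

Four phrases in two halves: the first half (mm. 1–6) ends with a half cadence, the second (bars 7-12) with a perfect authentic cadence — a large antecedent–consequent pair, i.e. a double period.
Phrase 3 begins with different material from phrase 1, making it contrasting.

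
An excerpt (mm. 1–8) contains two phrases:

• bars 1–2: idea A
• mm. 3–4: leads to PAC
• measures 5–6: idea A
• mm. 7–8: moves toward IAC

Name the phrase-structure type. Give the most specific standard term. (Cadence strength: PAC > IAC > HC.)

The second phrase closes with an imperfect authentic cadence, which is not stronger than the first phrase's perfect authentic cadence; without a weak→strong cadential pair there is no antecedent–consequent relationship, so this is a phrase group rather than a period.

phrase group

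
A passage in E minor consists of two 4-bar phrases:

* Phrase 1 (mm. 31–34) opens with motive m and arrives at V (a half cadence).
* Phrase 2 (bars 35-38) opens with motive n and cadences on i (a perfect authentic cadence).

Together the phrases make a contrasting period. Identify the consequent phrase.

phrase 2

The phrase ending with the weaker cadence (half cadence) is the antecedent; the one ending more conclusively (perfect authentic cadence) is the consequent. The consequent is phrase 2.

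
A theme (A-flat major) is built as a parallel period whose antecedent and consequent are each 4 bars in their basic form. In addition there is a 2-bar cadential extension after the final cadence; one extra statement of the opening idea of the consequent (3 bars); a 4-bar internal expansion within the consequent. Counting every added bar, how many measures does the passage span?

17 measures

Basic parallel period: 4 + 4 = 8 bars.
8 (basic form) + 2 (cadential extension) + 3 (extra statement) + 4 (internal expansion) = 17.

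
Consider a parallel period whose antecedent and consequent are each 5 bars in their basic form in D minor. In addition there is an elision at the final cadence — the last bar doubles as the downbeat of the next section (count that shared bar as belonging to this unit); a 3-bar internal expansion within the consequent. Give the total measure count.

13 measures

Basic parallel period: 5 + 5 = 10 bars.
10 (basic form) + 3 (internal expansion) = 13.
The elision shares a bar with the next section but does not change this unit's count.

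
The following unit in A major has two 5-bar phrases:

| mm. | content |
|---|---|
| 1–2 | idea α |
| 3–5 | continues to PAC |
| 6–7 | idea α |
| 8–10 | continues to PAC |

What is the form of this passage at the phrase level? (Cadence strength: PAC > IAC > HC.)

Both phrases have the same opening (α) and the same cadence (perfect authentic cadence): the second is a restatement, not a consequent, so this is a repeated phrase rather than a period.

repeated phrase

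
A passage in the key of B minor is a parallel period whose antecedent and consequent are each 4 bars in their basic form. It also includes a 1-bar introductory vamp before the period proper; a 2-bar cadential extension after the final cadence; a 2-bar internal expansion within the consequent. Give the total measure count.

Basic parallel period: 4 + 4 = 8 bars.
8 (basic form) + 1 (introduction) + 2 (cadential extension) + 2 (internal expansion) = 13.

13 measures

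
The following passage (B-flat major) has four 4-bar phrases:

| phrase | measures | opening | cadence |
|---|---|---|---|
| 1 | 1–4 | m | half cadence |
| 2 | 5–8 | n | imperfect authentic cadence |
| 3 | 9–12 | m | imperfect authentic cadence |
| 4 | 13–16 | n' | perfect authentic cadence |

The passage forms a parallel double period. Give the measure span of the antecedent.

measures 1–8

In a double period the four phrases pair into a large antecedent (phrases 1–2, ending imperfect authentic cadence) and a large consequent (phrases 3–4, ending perfect authentic cadence). The antecedent spans mm. 1–8.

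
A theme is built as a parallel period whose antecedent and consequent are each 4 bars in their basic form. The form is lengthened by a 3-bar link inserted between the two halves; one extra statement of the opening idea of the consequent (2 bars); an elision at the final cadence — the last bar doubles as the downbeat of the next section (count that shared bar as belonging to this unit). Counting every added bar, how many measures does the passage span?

Basic parallel period: 4 + 4 = 8 bars.
8 (basic form) + 3 (link) + 2 (extra statement) = 13.
The elision shares a bar with the next section but does not change this unit's count.

13 measures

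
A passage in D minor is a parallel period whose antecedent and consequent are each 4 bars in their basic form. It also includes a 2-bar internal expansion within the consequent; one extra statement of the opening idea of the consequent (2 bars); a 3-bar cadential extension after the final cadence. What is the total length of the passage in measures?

15 measures

Basic parallel period: 4 + 4 = 8 bars.
8 (basic form) + 2 (internal expansion) + 2 (extra statement) + 3 (cadential extension) = 15.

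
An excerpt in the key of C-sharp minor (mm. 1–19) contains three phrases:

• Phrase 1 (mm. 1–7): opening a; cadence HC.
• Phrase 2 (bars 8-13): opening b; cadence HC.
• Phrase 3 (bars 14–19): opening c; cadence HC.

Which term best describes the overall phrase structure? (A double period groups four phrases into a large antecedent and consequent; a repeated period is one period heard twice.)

phrase group

The final phrase closes with a half cadence, which is not stronger than the preceding half cadence; the 3 phrases lack an overall antecedent–consequent design and so form a phrase group.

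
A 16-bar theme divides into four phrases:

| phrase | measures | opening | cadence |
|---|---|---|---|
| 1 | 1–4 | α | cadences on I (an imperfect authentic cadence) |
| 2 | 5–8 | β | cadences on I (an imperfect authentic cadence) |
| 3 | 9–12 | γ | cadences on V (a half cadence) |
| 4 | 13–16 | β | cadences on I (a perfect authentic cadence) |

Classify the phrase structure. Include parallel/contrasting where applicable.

Four phrases in two halves: the first half (bars 1–8) ends with an imperfect authentic cadence, the second (mm. 9-16) with a perfect authentic cadence — a large antecedent–consequent pair, i.e. a double period.
Phrase 3 begins with different material from phrase 1, making it contrasting.

contrasting double period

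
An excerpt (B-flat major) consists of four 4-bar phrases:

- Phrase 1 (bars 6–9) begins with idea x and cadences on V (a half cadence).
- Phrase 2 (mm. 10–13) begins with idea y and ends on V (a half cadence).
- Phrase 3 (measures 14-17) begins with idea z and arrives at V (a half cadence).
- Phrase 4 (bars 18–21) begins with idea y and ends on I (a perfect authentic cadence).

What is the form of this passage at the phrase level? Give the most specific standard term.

contrasting double period

Four phrases in two halves: the first half (mm. 6–13) ends with a half cadence, the second (bars 14–21) with a perfect authentic cadence — a large antecedent–consequent pair, i.e. a double period.
Phrase 3 begins with different material from phrase 1, making it contrasting.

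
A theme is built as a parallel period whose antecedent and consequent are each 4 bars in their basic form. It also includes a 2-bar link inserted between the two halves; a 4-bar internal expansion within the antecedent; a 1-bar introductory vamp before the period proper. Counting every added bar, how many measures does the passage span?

Basic parallel period: 4 + 4 = 8 bars.
8 (basic form) + 2 (link) + 4 (internal expansion) + 1 (introduction) = 15.

15 measures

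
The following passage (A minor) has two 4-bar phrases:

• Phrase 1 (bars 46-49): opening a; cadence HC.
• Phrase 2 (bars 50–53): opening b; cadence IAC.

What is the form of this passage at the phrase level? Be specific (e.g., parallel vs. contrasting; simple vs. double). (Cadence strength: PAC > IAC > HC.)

Phrase 1 ends with a half cadence (weaker) and phrase 2 with an imperfect authentic cadence (stronger): antecedent + consequent = a period.
The two phrases open with different material (a / b), so the period is contrasting.

contrasting period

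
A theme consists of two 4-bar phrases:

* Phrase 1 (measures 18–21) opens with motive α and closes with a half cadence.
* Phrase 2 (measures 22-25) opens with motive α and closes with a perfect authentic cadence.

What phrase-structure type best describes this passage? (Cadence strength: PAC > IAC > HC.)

Phrase 1 ends with a half cadence (weaker) and phrase 2 with a perfect authentic cadence (stronger): antecedent + consequent = a period.
The two phrases open with the same material (α / α), so the period is parallel.

parallel period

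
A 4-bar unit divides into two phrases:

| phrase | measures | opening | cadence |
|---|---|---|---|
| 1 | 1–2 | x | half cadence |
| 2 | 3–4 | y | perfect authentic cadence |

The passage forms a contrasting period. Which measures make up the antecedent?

The antecedent is the phrase ending with the weaker cadence (half cadence, phrase 1) and the consequent the one ending more conclusively (perfect authentic cadence, phrase 2); the antecedent is mm. 1–2.

measures 1–2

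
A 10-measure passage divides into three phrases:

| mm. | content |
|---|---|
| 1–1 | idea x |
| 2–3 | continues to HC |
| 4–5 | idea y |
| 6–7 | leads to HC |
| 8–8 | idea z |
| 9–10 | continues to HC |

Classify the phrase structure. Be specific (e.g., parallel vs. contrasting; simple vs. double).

phrase group

The final phrase closes with a half cadence, which is not stronger than the preceding half cadence; the 3 phrases lack an overall antecedent–consequent design and so form a phrase group.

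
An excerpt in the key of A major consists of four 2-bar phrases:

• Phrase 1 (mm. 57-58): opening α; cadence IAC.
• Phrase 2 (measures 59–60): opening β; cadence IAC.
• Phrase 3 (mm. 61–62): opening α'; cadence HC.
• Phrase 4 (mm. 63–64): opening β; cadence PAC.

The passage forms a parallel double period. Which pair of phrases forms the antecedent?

In a double period the first pair of phrases (ending imperfect authentic cadence) is the large antecedent and the second pair (ending perfect authentic cadence) is the large consequent; the antecedent is phrases 1 and 2.

phrases 1 and 2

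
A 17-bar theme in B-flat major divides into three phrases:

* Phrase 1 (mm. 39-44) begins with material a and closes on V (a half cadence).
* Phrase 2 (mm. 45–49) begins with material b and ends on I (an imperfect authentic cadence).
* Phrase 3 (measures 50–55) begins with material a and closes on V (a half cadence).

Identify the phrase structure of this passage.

The final phrase closes with a half cadence, which is not stronger than the preceding imperfect authentic cadence; the 3 phrases lack an overall antecedent–consequent design and so form a phrase group.

phrase group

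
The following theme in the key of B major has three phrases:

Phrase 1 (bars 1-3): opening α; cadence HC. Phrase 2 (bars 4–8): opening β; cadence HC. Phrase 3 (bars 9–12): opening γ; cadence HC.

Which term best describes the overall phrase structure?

The final phrase closes with a half cadence, which is not stronger than the preceding half cadence; the 3 phrases lack an overall antecedent–consequent design and so form a phrase group.

phrase group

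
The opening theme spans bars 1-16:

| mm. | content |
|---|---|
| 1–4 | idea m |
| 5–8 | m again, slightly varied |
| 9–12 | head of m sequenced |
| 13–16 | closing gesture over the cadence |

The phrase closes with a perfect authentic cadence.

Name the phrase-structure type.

Basic idea (mm. 1-4) + its repetition (bars 5–8) form the presentation; fragmentation and cadence (mm. 9–16) form the continuation — the 16-bar whole is a sentence.

sentence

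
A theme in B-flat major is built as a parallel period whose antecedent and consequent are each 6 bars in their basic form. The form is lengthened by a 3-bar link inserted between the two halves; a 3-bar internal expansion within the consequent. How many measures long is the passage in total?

Basic parallel period: 6 + 6 = 12 bars.
12 (basic form) + 3 (link) + 3 (internal expansion) = 18.

18 measures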